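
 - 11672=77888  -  89560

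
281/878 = 281/878 = 0.32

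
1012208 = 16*63263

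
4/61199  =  4/61199   =  0.00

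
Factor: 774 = 2^1*3^2*43^1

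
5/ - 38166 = -1 +38161/38166 = - 0.00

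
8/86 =4/43 =0.09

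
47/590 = 47/590 = 0.08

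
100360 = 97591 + 2769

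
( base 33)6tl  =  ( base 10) 7512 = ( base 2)1110101011000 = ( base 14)2A48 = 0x1D58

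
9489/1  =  9489 = 9489.00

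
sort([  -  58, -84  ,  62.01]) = [  -  84,  -  58, 62.01]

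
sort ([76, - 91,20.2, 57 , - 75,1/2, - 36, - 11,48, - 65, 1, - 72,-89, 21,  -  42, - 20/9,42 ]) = [ - 91,-89, - 75, - 72,-65, - 42, - 36, - 11 , - 20/9 , 1/2 , 1,20.2,  21,  42,48, 57, 76 ]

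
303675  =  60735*5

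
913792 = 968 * 944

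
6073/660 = 6073/660 =9.20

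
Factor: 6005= 5^1*1201^1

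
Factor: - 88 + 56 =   -  2^5 = - 32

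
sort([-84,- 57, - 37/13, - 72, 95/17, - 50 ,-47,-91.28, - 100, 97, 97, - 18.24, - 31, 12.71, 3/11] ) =[ - 100,- 91.28, - 84, - 72,- 57 ,  -  50, - 47,-31,-18.24,-37/13, 3/11 , 95/17 , 12.71, 97 , 97]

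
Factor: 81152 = 2^8*317^1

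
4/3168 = 1/792 = 0.00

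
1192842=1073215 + 119627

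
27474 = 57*482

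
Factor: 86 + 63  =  149= 149^1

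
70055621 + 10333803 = 80389424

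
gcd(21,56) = 7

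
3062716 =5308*577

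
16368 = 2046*8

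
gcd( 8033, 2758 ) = 1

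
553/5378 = 553/5378 = 0.10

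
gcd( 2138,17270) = 2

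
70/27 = 70/27  =  2.59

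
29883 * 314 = 9383262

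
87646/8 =43823/4 = 10955.75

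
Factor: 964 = 2^2*241^1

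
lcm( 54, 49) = 2646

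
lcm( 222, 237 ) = 17538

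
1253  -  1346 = -93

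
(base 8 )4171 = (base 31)27u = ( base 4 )201321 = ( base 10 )2169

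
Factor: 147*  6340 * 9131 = 2^2*3^1*5^1*7^2 * 23^1*317^1 * 397^1 = 8509909380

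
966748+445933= 1412681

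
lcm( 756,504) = 1512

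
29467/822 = 29467/822  =  35.85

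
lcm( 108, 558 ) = 3348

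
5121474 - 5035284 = 86190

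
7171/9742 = 7171/9742 = 0.74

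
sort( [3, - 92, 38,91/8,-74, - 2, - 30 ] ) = [ - 92, - 74 , - 30,-2,3,  91/8, 38] 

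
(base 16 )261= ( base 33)IF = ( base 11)504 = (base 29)L0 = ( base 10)609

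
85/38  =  2 + 9/38 = 2.24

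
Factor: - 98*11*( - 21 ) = 22638 = 2^1*3^1*7^3*11^1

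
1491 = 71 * 21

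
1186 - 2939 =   -  1753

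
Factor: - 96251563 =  - 659^1*146057^1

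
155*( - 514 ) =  - 79670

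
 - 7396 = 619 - 8015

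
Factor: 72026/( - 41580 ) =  - 2^(-1 )  *  3^ ( - 3 )*5^( - 1)*7^( - 1 )*11^(  -  1)*36013^1 = - 36013/20790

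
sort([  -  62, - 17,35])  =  [- 62, - 17,  35]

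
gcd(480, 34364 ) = 4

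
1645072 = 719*2288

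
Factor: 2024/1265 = 2^3 * 5^( - 1)=8/5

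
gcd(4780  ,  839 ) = 1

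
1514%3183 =1514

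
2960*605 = 1790800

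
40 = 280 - 240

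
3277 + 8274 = 11551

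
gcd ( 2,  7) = 1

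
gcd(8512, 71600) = 16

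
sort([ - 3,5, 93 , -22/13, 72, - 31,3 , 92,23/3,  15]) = [ - 31,-3, - 22/13, 3,  5,23/3, 15,72 , 92,93 ]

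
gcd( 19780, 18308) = 92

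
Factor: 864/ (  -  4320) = -5^( - 1) = - 1/5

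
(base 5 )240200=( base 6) 104424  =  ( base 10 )8800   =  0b10001001100000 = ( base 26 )D0C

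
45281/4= 11320 + 1/4 = 11320.25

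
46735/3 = 46735/3 = 15578.33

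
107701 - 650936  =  -543235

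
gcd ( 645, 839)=1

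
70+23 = 93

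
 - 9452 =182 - 9634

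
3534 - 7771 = - 4237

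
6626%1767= 1325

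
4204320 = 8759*480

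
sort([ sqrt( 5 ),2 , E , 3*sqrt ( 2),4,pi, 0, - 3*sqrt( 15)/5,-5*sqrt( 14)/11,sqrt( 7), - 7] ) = [-7, -3 * sqrt(15)/5, - 5 * sqrt( 14)/11,0, 2,sqrt( 5), sqrt(7) , E  ,  pi, 4,3*sqrt( 2)]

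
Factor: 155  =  5^1*31^1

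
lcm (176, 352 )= 352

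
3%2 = 1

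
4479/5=895 + 4/5 = 895.80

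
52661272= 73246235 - 20584963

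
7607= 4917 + 2690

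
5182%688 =366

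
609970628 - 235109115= 374861513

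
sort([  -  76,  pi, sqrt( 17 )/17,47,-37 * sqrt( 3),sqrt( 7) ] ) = [ - 76 , - 37*sqrt(3),sqrt( 17 ) /17,sqrt( 7 ),pi,47 ] 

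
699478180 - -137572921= 837051101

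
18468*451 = 8329068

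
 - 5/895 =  - 1+178/179 = - 0.01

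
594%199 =196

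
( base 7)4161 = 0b10110111000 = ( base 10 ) 1464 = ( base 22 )30c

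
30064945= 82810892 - 52745947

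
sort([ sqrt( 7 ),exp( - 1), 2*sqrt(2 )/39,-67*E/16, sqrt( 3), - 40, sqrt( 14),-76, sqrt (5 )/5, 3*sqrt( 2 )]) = [ - 76, - 40, - 67 * E/16, 2*sqrt( 2)/39,exp( - 1 ), sqrt(5) /5, sqrt(3), sqrt(7), sqrt(14 ),  3 * sqrt(2 ) ] 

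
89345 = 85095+4250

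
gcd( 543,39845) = 1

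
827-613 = 214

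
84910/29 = 2927 + 27/29 = 2927.93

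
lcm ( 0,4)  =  0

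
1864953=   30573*61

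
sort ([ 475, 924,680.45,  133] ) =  [133, 475, 680.45, 924]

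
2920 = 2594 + 326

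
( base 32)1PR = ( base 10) 1851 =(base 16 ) 73B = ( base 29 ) 25O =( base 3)2112120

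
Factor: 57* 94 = 5358 = 2^1*3^1*19^1*47^1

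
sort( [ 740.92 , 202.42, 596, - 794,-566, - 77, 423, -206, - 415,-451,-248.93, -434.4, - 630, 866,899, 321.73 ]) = [ - 794,-630, - 566, - 451,-434.4, - 415,- 248.93,-206,-77, 202.42, 321.73, 423, 596, 740.92,866, 899]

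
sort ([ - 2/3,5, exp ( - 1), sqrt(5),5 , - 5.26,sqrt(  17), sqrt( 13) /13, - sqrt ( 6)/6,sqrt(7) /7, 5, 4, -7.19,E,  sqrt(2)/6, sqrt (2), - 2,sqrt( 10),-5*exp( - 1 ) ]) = [ - 7.19, - 5.26 , - 2,-5*exp( - 1 ), - 2/3, - sqrt (6)/6, sqrt (2) /6, sqrt(13)/13,exp(  -  1), sqrt( 7 )/7,sqrt( 2 ), sqrt( 5), E,sqrt(10), 4, sqrt(17), 5 , 5, 5]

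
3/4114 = 3/4114 = 0.00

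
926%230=6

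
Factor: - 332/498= - 2^1*3^( - 1) = - 2/3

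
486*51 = 24786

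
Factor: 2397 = 3^1*17^1*47^1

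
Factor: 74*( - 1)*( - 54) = 2^2*3^3*37^1 = 3996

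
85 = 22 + 63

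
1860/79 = 1860/79 =23.54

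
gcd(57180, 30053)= 1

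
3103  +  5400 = 8503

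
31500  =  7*4500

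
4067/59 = 4067/59=68.93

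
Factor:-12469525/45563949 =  - 3^(  -  2) * 5^2*498781^1*5062661^(-1)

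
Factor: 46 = 2^1*23^1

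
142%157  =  142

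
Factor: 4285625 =5^4*6857^1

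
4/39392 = 1/9848 = 0.00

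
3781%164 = 9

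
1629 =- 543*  ( - 3 ) 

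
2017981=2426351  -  408370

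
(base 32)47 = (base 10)135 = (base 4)2013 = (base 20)6f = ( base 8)207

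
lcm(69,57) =1311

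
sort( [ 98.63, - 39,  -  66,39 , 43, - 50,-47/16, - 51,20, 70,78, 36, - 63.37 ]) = [ - 66, - 63.37 , - 51, - 50, - 39, - 47/16, 20,36,39, 43, 70,78,98.63 ] 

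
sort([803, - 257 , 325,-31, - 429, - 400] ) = [-429,- 400,-257, - 31, 325, 803] 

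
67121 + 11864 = 78985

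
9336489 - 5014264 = 4322225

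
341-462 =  - 121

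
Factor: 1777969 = 23^2*3361^1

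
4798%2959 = 1839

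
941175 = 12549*75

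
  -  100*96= - 9600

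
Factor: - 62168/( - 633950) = 2^2*5^ ( - 2)*19^1*31^( - 1 ) = 76/775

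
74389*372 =27672708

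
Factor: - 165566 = -2^1*19^1*4357^1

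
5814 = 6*969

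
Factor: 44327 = 19^1*2333^1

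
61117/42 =8731/6 = 1455.17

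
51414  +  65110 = 116524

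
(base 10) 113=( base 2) 1110001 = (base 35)38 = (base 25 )4d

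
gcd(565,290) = 5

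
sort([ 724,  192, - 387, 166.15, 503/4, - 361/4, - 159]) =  [-387 , - 159,- 361/4,503/4, 166.15,192, 724]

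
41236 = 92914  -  51678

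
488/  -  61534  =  -244/30767 = - 0.01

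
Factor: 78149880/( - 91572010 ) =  - 2^2*3^3*269^2*9157201^( - 1)=- 7814988/9157201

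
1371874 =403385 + 968489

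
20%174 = 20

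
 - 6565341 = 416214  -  6981555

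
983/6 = 163 + 5/6 = 163.83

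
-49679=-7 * 7097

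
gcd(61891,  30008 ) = 1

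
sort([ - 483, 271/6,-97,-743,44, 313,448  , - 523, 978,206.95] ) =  [- 743,-523,-483 , - 97, 44, 271/6, 206.95, 313 , 448,978]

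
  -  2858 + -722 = -3580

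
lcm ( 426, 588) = 41748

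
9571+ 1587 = 11158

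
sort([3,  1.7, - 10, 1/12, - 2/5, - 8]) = [ - 10,-8,- 2/5  ,  1/12, 1.7, 3 ]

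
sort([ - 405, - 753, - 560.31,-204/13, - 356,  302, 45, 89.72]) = [ - 753,- 560.31,  -  405, - 356, - 204/13, 45,89.72,  302]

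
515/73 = 7 + 4/73 =7.05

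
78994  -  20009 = 58985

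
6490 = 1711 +4779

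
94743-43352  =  51391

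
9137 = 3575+5562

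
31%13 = 5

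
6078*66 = 401148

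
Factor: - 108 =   -  2^2*3^3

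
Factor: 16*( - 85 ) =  - 1360 = -2^4*5^1*17^1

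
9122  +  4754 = 13876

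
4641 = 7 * 663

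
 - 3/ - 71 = 3/71 = 0.04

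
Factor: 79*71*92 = 516028 = 2^2* 23^1*71^1*79^1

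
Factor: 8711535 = 3^1*5^1*7^1*163^1*509^1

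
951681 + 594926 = 1546607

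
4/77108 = 1/19277 =0.00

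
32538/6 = 5423 = 5423.00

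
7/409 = 7/409 = 0.02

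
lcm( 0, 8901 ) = 0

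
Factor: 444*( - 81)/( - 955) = 35964/955 = 2^2* 3^5*5^( - 1)*37^1*191^( - 1)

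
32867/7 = 4695 + 2/7 = 4695.29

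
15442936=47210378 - 31767442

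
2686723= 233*11531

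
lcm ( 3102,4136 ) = 12408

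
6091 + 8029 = 14120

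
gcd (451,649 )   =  11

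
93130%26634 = 13228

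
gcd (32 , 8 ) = 8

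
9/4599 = 1/511 = 0.00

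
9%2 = 1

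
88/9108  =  2/207 = 0.01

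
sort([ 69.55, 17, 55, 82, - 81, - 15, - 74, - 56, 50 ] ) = [ - 81 , - 74, - 56, - 15, 17 , 50, 55 , 69.55,82 ] 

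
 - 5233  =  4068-9301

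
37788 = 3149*12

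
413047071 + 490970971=904018042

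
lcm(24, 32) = 96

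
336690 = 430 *783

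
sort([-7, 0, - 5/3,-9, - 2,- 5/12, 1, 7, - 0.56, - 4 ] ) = [ - 9, - 7, - 4, - 2, - 5/3,-0.56, - 5/12,0,1,7 ]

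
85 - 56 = 29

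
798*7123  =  5684154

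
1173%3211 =1173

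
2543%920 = 703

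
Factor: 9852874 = 2^1*41^1 * 120157^1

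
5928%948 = 240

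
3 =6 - 3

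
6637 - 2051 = 4586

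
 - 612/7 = - 88+ 4/7 = - 87.43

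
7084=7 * 1012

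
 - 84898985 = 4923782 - 89822767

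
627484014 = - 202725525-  - 830209539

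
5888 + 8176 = 14064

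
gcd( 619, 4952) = 619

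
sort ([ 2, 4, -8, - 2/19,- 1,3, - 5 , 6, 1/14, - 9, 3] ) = [ - 9, - 8, -5,  -  1, - 2/19,  1/14,2, 3,3,4 , 6]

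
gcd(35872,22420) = 4484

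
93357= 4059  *23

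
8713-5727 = 2986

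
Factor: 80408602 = 2^1*40204301^1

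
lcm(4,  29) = 116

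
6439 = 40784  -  34345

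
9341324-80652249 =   -  71310925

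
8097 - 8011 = 86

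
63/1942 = 63/1942  =  0.03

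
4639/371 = 12 + 187/371 =12.50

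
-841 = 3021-3862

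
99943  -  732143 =-632200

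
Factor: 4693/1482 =19/6=2^( - 1 )*3^( - 1)*19^1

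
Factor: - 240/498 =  - 40/83  =  - 2^3 *5^1*83^( - 1)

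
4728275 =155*30505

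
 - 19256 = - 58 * 332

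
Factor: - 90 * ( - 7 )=2^1*3^2 * 5^1 * 7^1 =630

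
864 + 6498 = 7362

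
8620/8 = 2155/2 = 1077.50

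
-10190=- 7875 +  - 2315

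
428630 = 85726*5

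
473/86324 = 473/86324 =0.01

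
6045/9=671+2/3 = 671.67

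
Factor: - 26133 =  - 3^1  *31^1 * 281^1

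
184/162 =1 + 11/81 = 1.14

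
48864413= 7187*6799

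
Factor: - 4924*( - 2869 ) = 2^2*19^1*151^1*1231^1 = 14126956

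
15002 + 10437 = 25439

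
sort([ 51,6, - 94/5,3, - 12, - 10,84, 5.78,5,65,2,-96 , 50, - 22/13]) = [ - 96,-94/5  , - 12, - 10, - 22/13, 2,3,5,5.78, 6 , 50,51,65,84] 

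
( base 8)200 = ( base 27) 4k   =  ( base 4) 2000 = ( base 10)128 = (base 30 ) 48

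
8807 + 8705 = 17512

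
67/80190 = 67/80190 = 0.00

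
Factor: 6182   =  2^1*11^1 * 281^1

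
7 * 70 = 490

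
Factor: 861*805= 693105 = 3^1*5^1*7^2*23^1*41^1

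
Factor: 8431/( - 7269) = - 3^( - 1)*2423^( - 1)*8431^1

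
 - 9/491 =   -  9/491 = - 0.02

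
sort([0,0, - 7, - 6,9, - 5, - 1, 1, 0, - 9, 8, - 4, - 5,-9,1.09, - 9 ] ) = [-9, - 9, - 9, - 7, - 6,-5, - 5, - 4, - 1,0,0,  0, 1,1.09,8, 9 ] 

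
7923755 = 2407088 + 5516667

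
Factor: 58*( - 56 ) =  - 2^4*7^1*29^1 = - 3248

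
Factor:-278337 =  - 3^1*92779^1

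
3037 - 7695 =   -  4658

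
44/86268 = 11/21567 = 0.00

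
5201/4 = 1300 + 1/4 = 1300.25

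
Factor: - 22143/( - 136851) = 61/377 = 13^( - 1)*29^( - 1)*61^1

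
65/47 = 1 + 18/47 = 1.38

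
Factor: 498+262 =2^3*5^1*19^1 = 760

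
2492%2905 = 2492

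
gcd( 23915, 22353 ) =1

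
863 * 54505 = 47037815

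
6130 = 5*1226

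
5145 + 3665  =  8810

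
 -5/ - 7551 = 5/7551 = 0.00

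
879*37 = 32523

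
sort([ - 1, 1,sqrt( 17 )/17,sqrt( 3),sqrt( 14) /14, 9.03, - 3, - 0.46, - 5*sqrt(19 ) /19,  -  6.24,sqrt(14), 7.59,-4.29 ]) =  [ - 6.24,-4.29, - 3, - 5*sqrt(19)/19, - 1, - 0.46,sqrt( 17) /17,sqrt(14 )/14,1,sqrt (3),sqrt( 14), 7.59,9.03 ]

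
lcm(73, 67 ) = 4891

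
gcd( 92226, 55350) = 6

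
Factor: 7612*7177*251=13712462324 = 2^2 *11^1*173^1*251^1*7177^1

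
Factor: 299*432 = 2^4*3^3*13^1*23^1  =  129168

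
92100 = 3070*30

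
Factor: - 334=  - 2^1*167^1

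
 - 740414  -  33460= - 773874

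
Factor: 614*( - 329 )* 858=- 2^2*3^1*7^1*11^1 * 13^1*47^1*307^1  =  -173321148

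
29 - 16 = 13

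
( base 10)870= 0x366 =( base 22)1hc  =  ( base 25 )19k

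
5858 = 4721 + 1137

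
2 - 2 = 0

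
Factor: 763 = 7^1*109^1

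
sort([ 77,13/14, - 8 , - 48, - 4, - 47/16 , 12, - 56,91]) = [ - 56, - 48, - 8, - 4,- 47/16, 13/14, 12 , 77,91]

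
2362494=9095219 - 6732725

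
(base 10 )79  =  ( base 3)2221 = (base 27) 2p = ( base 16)4f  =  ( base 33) 2D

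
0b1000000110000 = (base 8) 10060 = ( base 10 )4144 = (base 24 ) 74g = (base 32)41g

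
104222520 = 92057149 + 12165371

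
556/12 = 139/3 = 46.33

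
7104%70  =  34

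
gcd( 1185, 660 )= 15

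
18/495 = 2/55=0.04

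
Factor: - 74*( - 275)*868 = 2^3*5^2*7^1*11^1*31^1*37^1= 17663800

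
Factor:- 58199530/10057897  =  -2^1*5^1*17^ ( - 1 )*19^(-1 )*433^1*13441^1*31139^(-1 ) 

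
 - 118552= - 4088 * 29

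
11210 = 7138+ 4072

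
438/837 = 146/279=0.52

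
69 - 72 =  - 3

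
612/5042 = 306/2521 = 0.12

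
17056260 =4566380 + 12489880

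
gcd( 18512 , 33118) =2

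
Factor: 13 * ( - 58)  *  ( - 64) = 48256=2^7*13^1*29^1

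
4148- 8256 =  -4108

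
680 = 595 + 85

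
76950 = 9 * 8550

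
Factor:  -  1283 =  - 1283^1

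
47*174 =8178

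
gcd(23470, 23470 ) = 23470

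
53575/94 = 569 + 89/94 = 569.95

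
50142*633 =31739886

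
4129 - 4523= - 394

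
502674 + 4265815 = 4768489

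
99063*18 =1783134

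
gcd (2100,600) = 300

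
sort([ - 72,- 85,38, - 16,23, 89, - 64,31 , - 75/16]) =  [-85, - 72, - 64, - 16, - 75/16,23, 31, 38, 89 ] 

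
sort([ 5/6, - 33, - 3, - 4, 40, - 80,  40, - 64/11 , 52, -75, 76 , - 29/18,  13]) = [ - 80, - 75, - 33, - 64/11, - 4, - 3, - 29/18,  5/6, 13, 40,40,  52, 76]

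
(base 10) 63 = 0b111111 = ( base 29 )25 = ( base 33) 1u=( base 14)47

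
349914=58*6033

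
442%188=66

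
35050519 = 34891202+159317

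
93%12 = 9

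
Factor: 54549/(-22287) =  - 957/391 = - 3^1*11^1*17^( - 1)* 23^(-1 )*29^1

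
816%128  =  48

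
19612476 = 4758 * 4122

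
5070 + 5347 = 10417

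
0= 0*31257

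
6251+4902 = 11153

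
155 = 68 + 87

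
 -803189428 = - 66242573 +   -  736946855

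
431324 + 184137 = 615461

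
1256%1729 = 1256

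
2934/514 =5 + 182/257= 5.71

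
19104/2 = 9552 = 9552.00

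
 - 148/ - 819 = 148/819 = 0.18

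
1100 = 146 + 954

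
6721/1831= 6721/1831=3.67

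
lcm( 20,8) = 40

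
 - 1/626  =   - 1/626 = - 0.00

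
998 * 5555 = 5543890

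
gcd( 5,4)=1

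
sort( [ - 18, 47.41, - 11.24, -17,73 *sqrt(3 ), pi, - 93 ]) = [ - 93, - 18, - 17 , - 11.24,pi, 47.41, 73 * sqrt(3 ) ]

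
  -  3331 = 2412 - 5743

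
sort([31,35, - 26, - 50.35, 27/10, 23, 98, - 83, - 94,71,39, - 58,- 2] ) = [-94, - 83,-58,  -  50.35 ,- 26,  -  2, 27/10, 23,31,35,39, 71,98] 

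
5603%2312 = 979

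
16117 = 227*71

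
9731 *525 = 5108775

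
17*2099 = 35683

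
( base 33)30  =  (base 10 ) 99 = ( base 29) 3c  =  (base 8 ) 143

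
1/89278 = 1/89278 = 0.00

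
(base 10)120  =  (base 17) 71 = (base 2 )1111000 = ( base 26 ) 4g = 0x78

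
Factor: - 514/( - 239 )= 2^1*239^( - 1 ) * 257^1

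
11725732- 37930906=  - 26205174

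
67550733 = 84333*801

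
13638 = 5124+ 8514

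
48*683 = 32784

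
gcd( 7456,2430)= 2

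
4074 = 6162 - 2088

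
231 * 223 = 51513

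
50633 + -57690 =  - 7057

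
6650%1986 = 692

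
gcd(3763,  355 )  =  71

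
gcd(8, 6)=2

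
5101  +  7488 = 12589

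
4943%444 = 59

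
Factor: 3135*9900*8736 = 271134864000 = 2^7  *  3^4*5^3*7^1*11^2*13^1 * 19^1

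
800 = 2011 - 1211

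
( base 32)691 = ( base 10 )6433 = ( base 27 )8m7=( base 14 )24b7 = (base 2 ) 1100100100001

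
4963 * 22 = 109186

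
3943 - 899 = 3044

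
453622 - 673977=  - 220355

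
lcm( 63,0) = 0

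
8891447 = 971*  9157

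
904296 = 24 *37679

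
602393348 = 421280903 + 181112445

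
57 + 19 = 76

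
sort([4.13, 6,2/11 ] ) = [2/11, 4.13,6]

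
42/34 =21/17  =  1.24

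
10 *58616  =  586160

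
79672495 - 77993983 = 1678512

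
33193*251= 8331443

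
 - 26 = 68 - 94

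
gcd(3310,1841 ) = 1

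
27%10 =7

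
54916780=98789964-43873184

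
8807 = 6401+2406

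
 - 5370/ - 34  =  2685/17 = 157.94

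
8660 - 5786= 2874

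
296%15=11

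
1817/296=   1817/296 = 6.14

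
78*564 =43992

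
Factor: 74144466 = 2^1 * 3^2*11^1*439^1*853^1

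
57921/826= 70 + 101/826 = 70.12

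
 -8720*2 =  - 17440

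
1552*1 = 1552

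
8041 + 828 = 8869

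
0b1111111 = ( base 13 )9A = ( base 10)127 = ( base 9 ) 151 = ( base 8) 177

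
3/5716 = 3/5716  =  0.00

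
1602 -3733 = -2131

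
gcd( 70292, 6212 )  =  4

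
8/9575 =8/9575 = 0.00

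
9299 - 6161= 3138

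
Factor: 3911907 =3^1 * 1061^1*1229^1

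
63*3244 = 204372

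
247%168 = 79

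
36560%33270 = 3290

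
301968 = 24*12582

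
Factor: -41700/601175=-2^2*3^1*173^ ( - 1 ) = - 12/173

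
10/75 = 2/15 =0.13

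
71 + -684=-613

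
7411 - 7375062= - 7367651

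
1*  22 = 22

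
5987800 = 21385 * 280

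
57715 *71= 4097765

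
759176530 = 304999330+454177200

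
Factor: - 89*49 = - 4361 = - 7^2*89^1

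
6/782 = 3/391 = 0.01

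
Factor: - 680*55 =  - 37400= - 2^3*5^2*11^1*17^1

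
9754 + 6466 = 16220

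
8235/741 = 11 + 28/247 = 11.11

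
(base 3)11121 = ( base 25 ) 4o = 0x7C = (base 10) 124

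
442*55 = 24310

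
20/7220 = 1/361= 0.00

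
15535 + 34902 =50437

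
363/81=121/27=4.48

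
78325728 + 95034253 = 173359981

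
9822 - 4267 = 5555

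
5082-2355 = 2727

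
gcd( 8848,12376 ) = 56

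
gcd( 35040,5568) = 96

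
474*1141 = 540834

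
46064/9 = 46064/9 = 5118.22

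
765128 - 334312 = 430816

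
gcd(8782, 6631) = 1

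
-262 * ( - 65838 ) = 17249556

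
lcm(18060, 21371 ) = 1282260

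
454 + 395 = 849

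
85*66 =5610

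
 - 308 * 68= -20944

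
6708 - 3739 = 2969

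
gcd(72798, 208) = 2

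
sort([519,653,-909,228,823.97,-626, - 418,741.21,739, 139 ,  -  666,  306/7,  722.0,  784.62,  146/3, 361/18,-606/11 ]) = [ - 909,  -  666, - 626,  -  418, - 606/11, 361/18,  306/7,146/3, 139, 228,  519,653, 722.0,739, 741.21,784.62 , 823.97]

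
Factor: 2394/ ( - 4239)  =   - 2^1*3^( -1 )*7^1*19^1*157^( - 1)  =  -266/471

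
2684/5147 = 2684/5147 = 0.52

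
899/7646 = 899/7646 = 0.12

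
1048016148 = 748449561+299566587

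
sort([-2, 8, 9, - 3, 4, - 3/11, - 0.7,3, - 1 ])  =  [ - 3, - 2 , - 1, - 0.7, - 3/11, 3,4, 8,9 ] 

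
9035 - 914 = 8121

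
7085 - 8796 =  - 1711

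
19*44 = 836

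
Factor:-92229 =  - 3^1*71^1 * 433^1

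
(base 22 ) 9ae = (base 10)4590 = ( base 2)1000111101110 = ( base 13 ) 2121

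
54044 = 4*13511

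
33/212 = 33/212 = 0.16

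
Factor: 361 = 19^2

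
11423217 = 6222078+5201139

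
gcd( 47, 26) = 1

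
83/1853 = 83/1853 = 0.04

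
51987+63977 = 115964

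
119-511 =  - 392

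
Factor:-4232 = -2^3*23^2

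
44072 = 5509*8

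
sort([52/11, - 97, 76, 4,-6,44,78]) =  [ - 97, - 6,4, 52/11,44,76,78 ]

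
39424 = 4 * 9856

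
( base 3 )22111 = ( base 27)8d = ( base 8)345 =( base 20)b9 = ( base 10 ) 229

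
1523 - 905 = 618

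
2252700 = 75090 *30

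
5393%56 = 17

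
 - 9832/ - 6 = 1638 +2/3 = 1638.67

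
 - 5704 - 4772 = -10476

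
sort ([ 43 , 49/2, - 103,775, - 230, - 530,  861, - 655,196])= [ - 655, - 530,-230,- 103,49/2,43, 196, 775,861 ] 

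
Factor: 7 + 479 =486 = 2^1*3^5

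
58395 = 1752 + 56643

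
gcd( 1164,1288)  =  4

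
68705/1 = 68705 = 68705.00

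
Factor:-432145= - 5^1 * 7^1* 12347^1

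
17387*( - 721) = -12536027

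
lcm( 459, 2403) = 40851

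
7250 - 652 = 6598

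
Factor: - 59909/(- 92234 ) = 2^(  -  1)*107^( - 1) * 139^1=139/214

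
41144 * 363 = 14935272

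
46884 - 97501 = -50617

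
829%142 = 119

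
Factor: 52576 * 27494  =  2^6 * 31^1*53^1*59^1*233^1 = 1445524544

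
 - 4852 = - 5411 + 559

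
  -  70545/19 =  - 3713 + 2/19 = - 3712.89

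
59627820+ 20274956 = 79902776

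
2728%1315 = 98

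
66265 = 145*457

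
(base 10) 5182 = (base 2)1010000111110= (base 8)12076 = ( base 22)AFC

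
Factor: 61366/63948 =2^( - 1)*3^( - 1)*61^1*73^ ( - 2)*503^1 = 30683/31974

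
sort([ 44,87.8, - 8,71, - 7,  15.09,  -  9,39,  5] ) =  [-9,  -  8, - 7, 5, 15.09 , 39,44,71 , 87.8]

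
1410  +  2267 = 3677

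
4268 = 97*44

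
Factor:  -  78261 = -3^1*19^1 * 1373^1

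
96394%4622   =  3954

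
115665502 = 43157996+72507506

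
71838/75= 23946/25= 957.84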